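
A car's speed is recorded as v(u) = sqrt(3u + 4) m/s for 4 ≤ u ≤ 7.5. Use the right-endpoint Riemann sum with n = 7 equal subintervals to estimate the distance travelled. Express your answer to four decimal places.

Δu = (7.5 − 4)/7 = 0.5.
Right endpoints: 4.5, 5, 5.5, 6, 6.5, 7, 7.5.
v(4.5) ≈ 4.1833, v(5) ≈ 4.3589, v(5.5) ≈ 4.5277, v(6) ≈ 4.6904, v(6.5) ≈ 4.8477, v(7) ≈ 5.0000, v(7.5) ≈ 5.1478.
Sum = Δu · [v(4.5) + v(5) + v(5.5) + ...].
Sum ≈ 16.3779.

16.3779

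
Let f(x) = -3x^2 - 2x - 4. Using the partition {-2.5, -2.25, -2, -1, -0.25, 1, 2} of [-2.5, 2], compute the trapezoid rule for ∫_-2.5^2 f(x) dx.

-41.578125

Subinterval widths: 0.25, 0.25, 1, 0.75, 1.25, 1.
f(-2.5) = -17.75, f(-2.25) = -14.6875, f(-2) = -12, f(-1) = -5, f(-0.25) = -3.6875, f(1) = -9, f(2) = -20.
On each subinterval the trapezoid contributes (Δx_i/2)·[f(x_{i-1}) + f(x_i)].
Sum = -41.578125.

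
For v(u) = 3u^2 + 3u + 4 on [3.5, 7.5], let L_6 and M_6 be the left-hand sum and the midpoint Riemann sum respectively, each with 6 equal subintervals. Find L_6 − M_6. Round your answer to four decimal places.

-46.6667

L_6 ≈ 413.888889.
M_6 ≈ 460.555556.
L_6 − M_6 ≈ -46.6667.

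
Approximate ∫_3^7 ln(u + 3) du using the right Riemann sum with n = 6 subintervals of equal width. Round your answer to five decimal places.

Δu = (7 − 3)/6 = 2/3.
Right endpoints: 11/3, 13/3, 5, 17/3, 19/3, 7.
f(11/3) ≈ 1.89712, f(13/3) ≈ 1.99243, f(5) ≈ 2.07944, f(17/3) ≈ 2.15948, f(19/3) ≈ 2.23359, f(7) ≈ 2.30259.
Sum = Δu · [f(11/3) + f(13/3) + f(5) + ...].
Sum ≈ 8.44310.

8.44310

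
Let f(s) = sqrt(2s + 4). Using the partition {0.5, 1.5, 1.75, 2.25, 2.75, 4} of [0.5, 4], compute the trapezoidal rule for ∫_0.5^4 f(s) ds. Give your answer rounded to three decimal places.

10.118

Subinterval widths: 1, 0.25, 0.5, 0.5, 1.25.
f(0.5) ≈ 2.236, f(1.5) ≈ 2.646, f(1.75) ≈ 2.739, f(2.25) ≈ 2.915, f(2.75) ≈ 3.082, f(4) ≈ 3.464.
On each subinterval the trapezoid contributes (Δs_i/2)·[f(s_{i-1}) + f(s_i)].
Sum ≈ 10.118.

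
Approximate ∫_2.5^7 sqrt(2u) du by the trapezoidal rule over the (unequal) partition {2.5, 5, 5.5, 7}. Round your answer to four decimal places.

13.6614

Subinterval widths: 2.5, 0.5, 1.5.
f(2.5) ≈ 2.2361, f(5) ≈ 3.1623, f(5.5) ≈ 3.3166, f(7) ≈ 3.7417.
On each subinterval the trapezoid contributes (Δu_i/2)·[f(u_{i-1}) + f(u_i)].
Sum ≈ 13.6614.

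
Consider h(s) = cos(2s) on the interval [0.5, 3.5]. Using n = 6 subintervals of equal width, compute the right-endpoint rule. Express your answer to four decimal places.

Δs = (3.5 − 0.5)/6 = 0.5.
Right endpoints: 1, 1.5, 2, 2.5, 3, 3.5.
h(1) ≈ -0.4161, h(1.5) ≈ -0.9900, h(2) ≈ -0.6536, h(2.5) ≈ 0.2837, h(3) ≈ 0.9602, h(3.5) ≈ 0.7539.
Sum = Δs · [h(1) + h(1.5) + h(2) + ...].
Sum ≈ -0.0310.

-0.0310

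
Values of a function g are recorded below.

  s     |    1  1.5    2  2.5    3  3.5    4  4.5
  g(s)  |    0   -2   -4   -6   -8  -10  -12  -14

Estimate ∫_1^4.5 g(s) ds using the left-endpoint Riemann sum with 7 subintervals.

Δs = 0.5.
Sum = 0.5·[0 + (-2) + (-4) + (-6) + (-8) + (-10) + (-12)] = -21.

-21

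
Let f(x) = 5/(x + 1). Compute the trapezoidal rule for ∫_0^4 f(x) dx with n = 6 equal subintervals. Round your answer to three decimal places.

8.218

Δx = (4 − 0)/6 = 2/3.
f(0) = 5, f(2/3) = 3, f(4/3) = 15/7, f(2) = 5/3, f(8/3) = 15/11, f(10/3) = 15/13, f(4) = 1.
T_6 = (Δx/2)·[f(x_0) + 2f(x_1) + ... + 2f(x_{5}) + f(x_6)].
Sum ≈ 8.218.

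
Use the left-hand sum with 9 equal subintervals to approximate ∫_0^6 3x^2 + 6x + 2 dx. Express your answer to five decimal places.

289.33333

Δx = (6 − 0)/9 = 2/3.
Left endpoints: 0, 2/3, 4/3, 2, 8/3, 10/3, 4, 14/3, 16/3.
f(0) = 2, f(2/3) = 22/3, f(4/3) = 46/3, f(2) = 26, f(8/3) = 118/3, f(10/3) = 166/3, f(4) = 74, f(14/3) = 286/3, f(16/3) = 358/3.
Sum = Δx · [f(0) + f(2/3) + f(4/3) + ...].
Sum ≈ 289.33333.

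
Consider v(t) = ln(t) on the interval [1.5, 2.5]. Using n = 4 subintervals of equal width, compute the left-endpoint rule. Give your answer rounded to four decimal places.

0.6173

Δt = (2.5 − 1.5)/4 = 0.25.
Left endpoints: 1.5, 1.75, 2, 2.25.
v(1.5) ≈ 0.4055, v(1.75) ≈ 0.5596, v(2) ≈ 0.6931, v(2.25) ≈ 0.8109.
Sum = Δt · [v(1.5) + v(1.75) + v(2) + v(2.25)].
Sum ≈ 0.6173.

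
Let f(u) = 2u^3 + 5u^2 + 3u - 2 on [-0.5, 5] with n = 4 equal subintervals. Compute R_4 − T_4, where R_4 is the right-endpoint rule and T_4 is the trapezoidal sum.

268.46875

R_4 ≈ 847.66601562.
T_4 ≈ 579.19726562.
R_4 − T_4 = 268.46875.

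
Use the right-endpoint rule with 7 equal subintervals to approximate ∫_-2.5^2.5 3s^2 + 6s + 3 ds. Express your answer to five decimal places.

58.23980

Δs = (2.5 − (-2.5))/7 = 5/7.
Right endpoints: -25/14, -15/14, -5/14, 5/14, 15/14, 25/14, 2.5.
f(-25/14) = 363/196, f(-15/14) = 3/196, f(-5/14) = 243/196, f(5/14) = 1083/196, f(15/14) = 2523/196, f(25/14) = 4563/196, f(2.5) = 36.75.
Sum = Δs · [f(-25/14) + f(-15/14) + f(-5/14) + ...].
Sum ≈ 58.23980.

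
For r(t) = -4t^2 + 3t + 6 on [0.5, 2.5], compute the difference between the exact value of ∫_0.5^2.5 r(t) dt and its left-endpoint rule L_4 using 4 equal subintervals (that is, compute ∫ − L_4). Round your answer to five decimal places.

-4.16667

Exact integral: ∫_0.5^2.5 r(t) dt ≈ 0.3333333.
L_4 = 4.5.
Error ≈ 0.3333333 − 4.5 ≈ -4.16667.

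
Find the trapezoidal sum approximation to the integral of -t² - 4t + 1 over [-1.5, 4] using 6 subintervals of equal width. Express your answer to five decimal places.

Δt = (4 − (-1.5))/6 = 11/12.
f(-1.5) = 4.75, f(-7/12) = 431/144, f(1/3) = -4/9, f(1.25) = -5.5625, f(13/6) = -445/36, f(37/12) = -3001/144, f(4) = -31.
T_6 = (Δt/2)·[f(t_0) + 2f(t_1) + ... + 2f(t_{5}) + f(t_6)].
Sum ≈ -45.22859.

-45.22859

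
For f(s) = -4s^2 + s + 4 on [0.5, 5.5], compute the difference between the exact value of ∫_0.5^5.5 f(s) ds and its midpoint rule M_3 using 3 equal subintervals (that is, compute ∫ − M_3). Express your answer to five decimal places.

-4.62963

Exact integral: ∫_0.5^5.5 f(s) ds ≈ -186.6666667.
M_3 ≈ -182.0370370.
Error ≈ -186.6666667 − (-182.0370370) ≈ -4.62963.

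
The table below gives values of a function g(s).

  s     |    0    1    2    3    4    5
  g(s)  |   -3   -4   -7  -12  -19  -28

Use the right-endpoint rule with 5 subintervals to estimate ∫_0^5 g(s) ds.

Δs = 1.
Sum = 1·[(-4) + (-7) + (-12) + (-19) + (-28)] = -70.

-70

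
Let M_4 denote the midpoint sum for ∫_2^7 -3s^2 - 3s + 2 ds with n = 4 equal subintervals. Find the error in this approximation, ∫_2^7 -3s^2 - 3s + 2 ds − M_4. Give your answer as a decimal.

-1.953125

Exact integral: ∫_2^7 f(s) ds = -392.5.
M_4 = -390.546875.
Error = -392.5 − (-390.546875) = -1.953125.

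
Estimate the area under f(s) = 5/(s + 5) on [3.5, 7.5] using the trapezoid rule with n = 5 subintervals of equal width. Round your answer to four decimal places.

Δs = (7.5 − 3.5)/5 = 0.8.
f(3.5) = 10/17, f(4.3) = 50/93, f(5.1) = 50/101, f(5.9) = 50/109, f(6.7) = 50/117, f(7.5) = 0.4.
T_5 = (Δs/2)·[f(s_0) + 2f(s_1) + ... + 2f(s_{4}) + f(s_5)].
Sum ≈ 1.9303.

1.9303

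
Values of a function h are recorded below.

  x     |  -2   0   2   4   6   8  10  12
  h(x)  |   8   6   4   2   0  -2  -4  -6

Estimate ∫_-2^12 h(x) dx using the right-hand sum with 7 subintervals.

Δx = 2.
Sum = 2·[6 + 4 + 2 + 0 + (-2) + (-4) + (-6)] = 0.

0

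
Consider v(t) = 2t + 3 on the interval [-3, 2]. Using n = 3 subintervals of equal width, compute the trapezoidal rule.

Δt = (2 − (-3))/3 = 5/3.
v(-3) = -3, v(-4/3) = 1/3, v(1/3) = 11/3, v(2) = 7.
T_3 = (Δt/2)·[v(t_0) + 2v(t_1) + 2v(t_2) + v(t_3)].
Sum = 10.

10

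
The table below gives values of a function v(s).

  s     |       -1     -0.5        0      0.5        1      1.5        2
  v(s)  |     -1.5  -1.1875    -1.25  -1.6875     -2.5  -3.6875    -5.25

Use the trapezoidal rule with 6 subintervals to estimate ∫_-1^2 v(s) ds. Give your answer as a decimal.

-6.84375

Δs = 0.5.
T_6 = (0.5/2)·[(-1.5) + 2·(-1.1875) + 2·(-1.25) + 2·(-1.6875) + 2·(-2.5) + 2·(-3.6875) + (-5.25)] = -6.84375.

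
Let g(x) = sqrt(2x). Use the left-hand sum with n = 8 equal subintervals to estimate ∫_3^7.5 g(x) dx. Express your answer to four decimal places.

14.0616

Δx = (7.5 − 3)/8 = 0.5625.
Left endpoints: 3, 3.5625, 4.125, 4.6875, 5.25, 5.8125, 6.375, 6.9375.
g(3) ≈ 2.4495, g(3.5625) ≈ 2.6693, g(4.125) ≈ 2.8723, g(4.6875) ≈ 3.0619, g(5.25) ≈ 3.2404, g(5.8125) ≈ 3.4095, g(6.375) ≈ 3.5707, g(6.9375) ≈ 3.7249.
Sum = Δx · [g(3) + g(3.5625) + g(4.125) + ...].
Sum ≈ 14.0616.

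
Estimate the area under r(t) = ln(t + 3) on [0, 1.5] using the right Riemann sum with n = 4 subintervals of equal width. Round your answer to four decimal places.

2.0472

Δt = (1.5 − 0)/4 = 0.375.
Right endpoints: 0.375, 0.75, 1.125, 1.5.
r(0.375) ≈ 1.2164, r(0.75) ≈ 1.3218, r(1.125) ≈ 1.4171, r(1.5) ≈ 1.5041.
Sum = Δt · [r(0.375) + r(0.75) + r(1.125) + r(1.5)].
Sum ≈ 2.0472.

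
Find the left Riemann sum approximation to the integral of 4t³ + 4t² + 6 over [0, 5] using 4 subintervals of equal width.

490.9375

Δt = (5 − 0)/4 = 1.25.
Left endpoints: 0, 1.25, 2.5, 3.75.
f(0) = 6, f(1.25) = 20.0625, f(2.5) = 93.5, f(3.75) = 273.1875.
Sum = Δt · [f(0) + f(1.25) + f(2.5) + f(3.75)].
Sum = 490.9375.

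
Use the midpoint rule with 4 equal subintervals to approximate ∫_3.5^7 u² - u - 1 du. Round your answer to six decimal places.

Δu = (7 − 3.5)/4 = 0.875.
Midpoints: 3.9375, 4.8125, 5.6875, 6.5625.
f(3.9375) = 10.56640625, f(4.8125) = 17.34765625, f(5.6875) = 25.66015625, f(6.5625) = 35.50390625.
Sum = Δu · [f(3.9375) + f(4.8125) + f(5.6875) + f(6.5625)].
Sum ≈ 77.943359.

77.943359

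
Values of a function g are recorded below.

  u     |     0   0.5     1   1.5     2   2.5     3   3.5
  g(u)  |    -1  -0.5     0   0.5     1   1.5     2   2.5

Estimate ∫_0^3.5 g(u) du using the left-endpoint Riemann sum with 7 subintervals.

1.75

Δu = 0.5.
Sum = 0.5·[(-1) + (-0.5) + 0 + 0.5 + 1 + 1.5 + 2] = 1.75.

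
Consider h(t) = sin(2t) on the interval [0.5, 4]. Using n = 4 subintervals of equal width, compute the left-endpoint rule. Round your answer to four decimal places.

Δt = (4 − 0.5)/4 = 0.875.
Left endpoints: 0.5, 1.375, 2.25, 3.125.
h(0.5) ≈ 0.8415, h(1.375) ≈ 0.3817, h(2.25) ≈ -0.9775, h(3.125) ≈ -0.0332.
Sum = Δt · [h(0.5) + h(1.375) + h(2.25) + h(3.125)].
Sum ≈ 0.1859.

0.1859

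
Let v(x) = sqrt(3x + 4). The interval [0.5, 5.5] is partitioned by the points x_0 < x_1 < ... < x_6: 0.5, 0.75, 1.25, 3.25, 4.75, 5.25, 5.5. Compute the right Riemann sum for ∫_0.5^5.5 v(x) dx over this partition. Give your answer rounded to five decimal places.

Subinterval widths: 0.25, 0.5, 2, 1.5, 0.5, 0.25.
Right endpoints: 0.75, 1.25, 3.25, 4.75, 5.25, 5.5.
v(0.75) ≈ 2.50000, v(1.25) ≈ 2.78388, v(3.25) ≈ 3.70810, v(4.75) ≈ 4.27200, v(5.25) ≈ 4.44410, v(5.5) ≈ 4.52769.
Sum = Σ Δx_i · v(x_i).
Sum ≈ 19.19511.

19.19511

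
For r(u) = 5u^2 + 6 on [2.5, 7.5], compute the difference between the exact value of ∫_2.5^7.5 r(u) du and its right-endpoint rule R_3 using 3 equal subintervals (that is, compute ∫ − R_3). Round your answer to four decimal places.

-219.9074

Exact integral: ∫_2.5^7.5 r(u) du ≈ 707.083333.
R_3 ≈ 926.990741.
Error ≈ 707.083333 − 926.990741 ≈ -219.9074.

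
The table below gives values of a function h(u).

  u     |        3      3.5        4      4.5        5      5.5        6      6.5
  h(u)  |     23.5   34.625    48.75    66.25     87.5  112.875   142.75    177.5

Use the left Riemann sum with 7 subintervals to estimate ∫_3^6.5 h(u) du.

Δu = 0.5.
Sum = 0.5·[23.5 + 34.625 + 48.75 + 66.25 + 87.5 + 112.875 + 142.75] = 258.125.

258.125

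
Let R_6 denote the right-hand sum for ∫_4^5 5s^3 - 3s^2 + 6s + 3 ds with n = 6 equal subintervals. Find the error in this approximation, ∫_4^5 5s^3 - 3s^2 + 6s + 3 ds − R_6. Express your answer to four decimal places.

-23.9653

Exact integral: ∫_4^5 f(s) ds = 430.25.
R_6 ≈ 454.215278.
Error ≈ 430.25 − 454.215278 ≈ -23.9653.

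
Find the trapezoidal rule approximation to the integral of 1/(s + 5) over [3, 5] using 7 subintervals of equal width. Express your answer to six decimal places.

Δs = (5 − 3)/7 = 2/7.
f(3) = 0.125, f(23/7) = 7/58, f(25/7) = 7/60, f(27/7) = 7/62, f(29/7) = 0.109375, f(31/7) = 7/66, f(33/7) = 7/68, f(5) = 0.1.
T_7 = (Δs/2)·[f(s_0) + 2f(s_1) + ... + 2f(s_{6}) + f(s_7)].
Sum ≈ 0.223182.

0.223182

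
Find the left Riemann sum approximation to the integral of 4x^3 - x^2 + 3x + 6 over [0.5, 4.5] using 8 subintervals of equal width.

349.5

Δx = (4.5 − 0.5)/8 = 0.5.
Left endpoints: 0.5, 1, 1.5, 2, 2.5, 3, 3.5, 4.
f(0.5) = 7.75, f(1) = 12, f(1.5) = 21.75, f(2) = 40, f(2.5) = 69.75, f(3) = 114, f(3.5) = 175.75, f(4) = 258.
Sum = Δx · [f(0.5) + f(1) + f(1.5) + ...].
Sum = 349.5.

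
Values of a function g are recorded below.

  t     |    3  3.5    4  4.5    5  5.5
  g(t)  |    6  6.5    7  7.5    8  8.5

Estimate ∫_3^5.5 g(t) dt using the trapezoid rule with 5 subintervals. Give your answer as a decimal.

Δt = 0.5.
T_5 = (0.5/2)·[6 + 2·6.5 + 2·7 + 2·7.5 + 2·8 + 8.5] = 18.125.

18.125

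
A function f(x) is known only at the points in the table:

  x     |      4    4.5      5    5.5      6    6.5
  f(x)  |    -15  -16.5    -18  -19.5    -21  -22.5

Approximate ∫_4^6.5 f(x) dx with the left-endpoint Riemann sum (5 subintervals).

-45

Δx = 0.5.
Sum = 0.5·[(-15) + (-16.5) + (-18) + (-19.5) + (-21)] = -45.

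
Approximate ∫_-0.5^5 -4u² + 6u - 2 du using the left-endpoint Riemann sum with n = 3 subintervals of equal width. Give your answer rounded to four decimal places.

Δu = (5 − (-0.5))/3 = 11/6.
Left endpoints: -0.5, 4/3, 19/6.
f(-0.5) = -6, f(4/3) = -10/9, f(19/6) = -208/9.
Sum = Δu · [f(-0.5) + f(4/3) + f(19/6)].
Sum ≈ -55.4074.

-55.4074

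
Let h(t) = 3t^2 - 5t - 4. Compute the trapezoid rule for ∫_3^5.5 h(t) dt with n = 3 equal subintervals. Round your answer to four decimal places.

Δt = (5.5 − 3)/3 = 5/6.
h(3) = 8, h(23/6) = 251/12, h(14/3) = 38, h(5.5) = 59.25.
T_3 = (Δt/2)·[h(t_0) + 2h(t_1) + 2h(t_2) + h(t_3)].
Sum ≈ 77.1181.

77.1181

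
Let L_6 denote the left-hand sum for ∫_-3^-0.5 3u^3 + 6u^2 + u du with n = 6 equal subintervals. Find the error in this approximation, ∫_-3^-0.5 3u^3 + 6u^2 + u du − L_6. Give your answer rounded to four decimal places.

Exact integral: ∫_-3^-0.5 f(u) du = -11.328125.
L_6 ≈ -18.413628.
Error ≈ -11.328125 − (-18.413628) ≈ 7.0855.

7.0855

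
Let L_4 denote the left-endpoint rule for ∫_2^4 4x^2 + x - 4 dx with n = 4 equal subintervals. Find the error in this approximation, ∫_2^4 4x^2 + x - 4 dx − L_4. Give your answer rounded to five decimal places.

12.16667

Exact integral: ∫_2^4 f(x) dx ≈ 72.6666667.
L_4 = 60.5.
Error ≈ 72.6666667 − 60.5 ≈ 12.16667.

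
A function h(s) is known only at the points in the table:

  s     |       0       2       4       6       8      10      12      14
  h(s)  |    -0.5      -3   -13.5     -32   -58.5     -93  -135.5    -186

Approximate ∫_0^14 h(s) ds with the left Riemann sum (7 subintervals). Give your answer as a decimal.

Δs = 2.
Sum = 2·[(-0.5) + (-3) + (-13.5) + (-32) + (-58.5) + (-93) + (-135.5)] = -672.

-672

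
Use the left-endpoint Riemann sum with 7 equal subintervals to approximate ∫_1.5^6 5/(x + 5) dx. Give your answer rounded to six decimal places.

Δx = (6 − 1.5)/7 = 9/14.
Left endpoints: 1.5, 15/7, 39/14, 24/7, 57/14, 33/7, 75/14.
f(1.5) = 10/13, f(15/7) = 0.7, f(39/14) = 70/109, f(24/7) = 35/59, f(57/14) = 70/127, f(33/7) = 35/68, f(75/14) = 14/29.
Sum = Δx · [f(1.5) + f(15/7) + f(39/14) + ...].
Sum ≈ 2.734263.

2.734263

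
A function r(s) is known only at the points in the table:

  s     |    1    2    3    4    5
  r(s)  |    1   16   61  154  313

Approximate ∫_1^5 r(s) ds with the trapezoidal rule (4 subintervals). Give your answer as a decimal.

Δs = 1.
T_4 = (1/2)·[1 + 2·16 + 2·61 + 2·154 + 313] = 388.

388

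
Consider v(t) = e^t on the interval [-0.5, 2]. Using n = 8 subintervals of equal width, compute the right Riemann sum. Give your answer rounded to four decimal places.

7.8974

Δt = (2 − (-0.5))/8 = 0.3125.
Right endpoints: -0.1875, 0.125, 0.4375, 0.75, 1.0625, 1.375, 1.6875, 2.
v(-0.1875) ≈ 0.8290, v(0.125) ≈ 1.1331, v(0.4375) ≈ 1.5488, v(0.75) ≈ 2.1170, v(1.0625) ≈ 2.8936, v(1.375) ≈ 3.9551, v(1.6875) ≈ 5.4059, v(2) ≈ 7.3891.
Sum = Δt · [v(-0.1875) + v(0.125) + v(0.4375) + ...].
Sum ≈ 7.8974.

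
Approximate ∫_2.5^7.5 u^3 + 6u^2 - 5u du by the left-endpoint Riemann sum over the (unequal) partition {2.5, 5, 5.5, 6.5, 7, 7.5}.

1095.75

Subinterval widths: 2.5, 0.5, 1, 0.5, 0.5.
Left endpoints: 2.5, 5, 5.5, 6.5, 7.
f(2.5) = 40.625, f(5) = 250, f(5.5) = 320.375, f(6.5) = 495.625, f(7) = 602.
Sum = Σ Δu_i · f(u_i).
Sum = 1095.75.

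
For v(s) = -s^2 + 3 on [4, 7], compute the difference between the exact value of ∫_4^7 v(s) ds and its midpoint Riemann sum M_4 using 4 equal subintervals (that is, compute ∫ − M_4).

Exact integral: ∫_4^7 v(s) ds = -84.
M_4 = -83.859375.
Error = -84 − (-83.859375) = -0.140625.

-0.140625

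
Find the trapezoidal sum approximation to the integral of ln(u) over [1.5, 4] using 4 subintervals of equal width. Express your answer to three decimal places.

Δu = (4 − 1.5)/4 = 0.625.
f(1.5) ≈ 0.405, f(2.125) ≈ 0.754, f(2.75) ≈ 1.012, f(3.375) ≈ 1.216, f(4) ≈ 1.386.
T_4 = (Δu/2)·[f(u_0) + 2f(u_1) + 2f(u_2) + 2f(u_3) + f(u_4)].
Sum ≈ 2.424.

2.424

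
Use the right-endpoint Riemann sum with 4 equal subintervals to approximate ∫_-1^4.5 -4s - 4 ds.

-75.625

Δs = (4.5 − (-1))/4 = 1.375.
Right endpoints: 0.375, 1.75, 3.125, 4.5.
f(0.375) = -5.5, f(1.75) = -11, f(3.125) = -16.5, f(4.5) = -22.
Sum = Δs · [f(0.375) + f(1.75) + f(3.125) + f(4.5)].
Sum = -75.625.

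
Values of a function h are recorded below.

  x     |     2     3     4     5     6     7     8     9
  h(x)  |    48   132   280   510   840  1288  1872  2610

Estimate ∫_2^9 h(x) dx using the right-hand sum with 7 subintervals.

Δx = 1.
Sum = 1·[132 + 280 + 510 + 840 + 1288 + 1872 + 2610] = 7532.

7532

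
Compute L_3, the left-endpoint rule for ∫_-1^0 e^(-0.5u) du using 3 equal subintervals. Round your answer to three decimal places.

1.409

Δu = (0 − (-1))/3 = 1/3.
Left endpoints: -1, -2/3, -1/3.
f(-1) ≈ 1.649, f(-2/3) ≈ 1.396, f(-1/3) ≈ 1.181.
Sum = Δu · [f(-1) + f(-2/3) + f(-1/3)].
Sum ≈ 1.409.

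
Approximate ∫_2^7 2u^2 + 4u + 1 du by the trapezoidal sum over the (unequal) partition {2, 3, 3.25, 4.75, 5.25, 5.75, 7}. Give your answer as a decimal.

320.53125

Subinterval widths: 1, 0.25, 1.5, 0.5, 0.5, 1.25.
f(2) = 17, f(3) = 31, f(3.25) = 35.125, f(4.75) = 65.125, f(5.25) = 77.125, f(5.75) = 90.125, f(7) = 127.
On each subinterval the trapezoid contributes (Δu_i/2)·[f(u_{i-1}) + f(u_i)].
Sum = 320.53125.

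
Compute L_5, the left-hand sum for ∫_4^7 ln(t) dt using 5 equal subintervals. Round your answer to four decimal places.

Δt = (7 − 4)/5 = 0.6.
Left endpoints: 4, 4.6, 5.2, 5.8, 6.4.
f(4) ≈ 1.3863, f(4.6) ≈ 1.5261, f(5.2) ≈ 1.6487, f(5.8) ≈ 1.7579, f(6.4) ≈ 1.8563.
Sum = Δt · [f(4) + f(4.6) + f(5.2) + f(5.8) + f(6.4)].
Sum ≈ 4.9051.

4.9051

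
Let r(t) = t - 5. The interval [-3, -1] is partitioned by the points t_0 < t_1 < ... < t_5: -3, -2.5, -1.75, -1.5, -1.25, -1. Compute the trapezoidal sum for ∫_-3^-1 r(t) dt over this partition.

-14

Subinterval widths: 0.5, 0.75, 0.25, 0.25, 0.25.
r(-3) = -8, r(-2.5) = -7.5, r(-1.75) = -6.75, r(-1.5) = -6.5, r(-1.25) = -6.25, r(-1) = -6.
On each subinterval the trapezoid contributes (Δt_i/2)·[r(t_{i-1}) + r(t_i)].
Sum = -14.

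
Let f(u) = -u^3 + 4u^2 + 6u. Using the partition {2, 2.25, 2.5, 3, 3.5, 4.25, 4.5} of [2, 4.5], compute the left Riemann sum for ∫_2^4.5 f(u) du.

Subinterval widths: 0.25, 0.25, 0.5, 0.5, 0.75, 0.25.
Left endpoints: 2, 2.25, 2.5, 3, 3.5, 4.25.
f(2) = 20, f(2.25) = 22.359375, f(2.5) = 24.375, f(3) = 27, f(3.5) = 27.125, f(4.25) = 20.984375.
Sum = Σ Δu_i · f(u_i).
Sum = 61.8671875.

61.8671875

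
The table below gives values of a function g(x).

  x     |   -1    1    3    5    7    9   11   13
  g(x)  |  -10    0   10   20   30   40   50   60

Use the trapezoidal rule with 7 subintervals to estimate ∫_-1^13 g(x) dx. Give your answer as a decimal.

350

Δx = 2.
T_7 = (2/2)·[(-10) + 2·0 + 2·10 + 2·20 + 2·30 + 2·40 + 2·50 + 60] = 350.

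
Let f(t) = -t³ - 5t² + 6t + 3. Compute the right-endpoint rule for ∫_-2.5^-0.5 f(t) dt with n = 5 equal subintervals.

Δt = (-0.5 − (-2.5))/5 = 0.4.
Right endpoints: -2.1, -1.7, -1.3, -0.9, -0.5.
f(-2.1) = -22.389, f(-1.7) = -16.737, f(-1.3) = -11.053, f(-0.9) = -5.721, f(-0.5) = -1.125.
Sum = Δt · [f(-2.1) + f(-1.7) + f(-1.3) + f(-0.9) + f(-0.5)].
Sum = -22.81.

-22.81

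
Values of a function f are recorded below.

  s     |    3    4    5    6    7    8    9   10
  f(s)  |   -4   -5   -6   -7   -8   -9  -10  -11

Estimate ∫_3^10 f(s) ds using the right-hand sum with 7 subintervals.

-56

Δs = 1.
Sum = 1·[(-5) + (-6) + (-7) + (-8) + (-9) + (-10) + (-11)] = -56.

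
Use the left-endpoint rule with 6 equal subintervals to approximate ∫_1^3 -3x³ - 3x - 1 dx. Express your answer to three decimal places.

-60.667

Δx = (3 − 1)/6 = 1/3.
Left endpoints: 1, 4/3, 5/3, 2, 7/3, 8/3.
f(1) = -7, f(4/3) = -109/9, f(5/3) = -179/9, f(2) = -31, f(7/3) = -415/9, f(8/3) = -593/9.
Sum = Δx · [f(1) + f(4/3) + f(5/3) + ...].
Sum ≈ -60.667.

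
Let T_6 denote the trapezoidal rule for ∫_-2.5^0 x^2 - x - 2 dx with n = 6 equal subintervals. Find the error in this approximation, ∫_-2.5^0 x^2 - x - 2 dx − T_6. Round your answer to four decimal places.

Exact integral: ∫_-2.5^0 f(x) dx ≈ 3.333333.
T_6 ≈ 3.405671.
Error ≈ 3.333333 − 3.405671 ≈ -0.0723.

-0.0723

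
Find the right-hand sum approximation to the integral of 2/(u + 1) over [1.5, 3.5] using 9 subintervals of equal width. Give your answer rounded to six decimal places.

1.136977

Δu = (3.5 − 1.5)/9 = 2/9.
Right endpoints: 31/18, 35/18, 13/6, 43/18, 47/18, 17/6, 55/18, 59/18, 3.5.
f(31/18) = 36/49, f(35/18) = 36/53, f(13/6) = 12/19, f(43/18) = 36/61, f(47/18) = 36/65, f(17/6) = 12/23, f(55/18) = 36/73, f(59/18) = 36/77, f(3.5) = 4/9.
Sum = Δu · [f(31/18) + f(35/18) + f(13/6) + ...].
Sum ≈ 1.136977.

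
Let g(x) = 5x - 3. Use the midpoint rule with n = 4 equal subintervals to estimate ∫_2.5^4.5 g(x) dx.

Δx = (4.5 − 2.5)/4 = 0.5.
Midpoints: 2.75, 3.25, 3.75, 4.25.
g(2.75) = 10.75, g(3.25) = 13.25, g(3.75) = 15.75, g(4.25) = 18.25.
Sum = Δx · [g(2.75) + g(3.25) + g(3.75) + g(4.25)].
Sum = 29.

29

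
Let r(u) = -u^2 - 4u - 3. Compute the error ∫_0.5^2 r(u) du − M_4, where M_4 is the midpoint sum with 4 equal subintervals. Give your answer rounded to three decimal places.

Exact integral: ∫_0.5^2 r(u) du = -14.625.
M_4 ≈ -14.60742.
Error ≈ -14.625 − (-14.60742) ≈ -0.018.

-0.018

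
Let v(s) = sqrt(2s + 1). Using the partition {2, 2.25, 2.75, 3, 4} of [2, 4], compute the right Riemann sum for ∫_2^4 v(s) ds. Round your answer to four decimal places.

Subinterval widths: 0.25, 0.5, 0.25, 1.
Right endpoints: 2.25, 2.75, 3, 4.
v(2.25) ≈ 2.3452, v(2.75) ≈ 2.5495, v(3) ≈ 2.6458, v(4) ≈ 3.0000.
Sum = Σ Δs_i · v(s_i).
Sum ≈ 5.5225.

5.5225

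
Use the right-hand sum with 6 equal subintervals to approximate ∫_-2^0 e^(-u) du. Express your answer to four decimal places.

Δu = (0 − (-2))/6 = 1/3.
Right endpoints: -5/3, -4/3, -1, -2/3, -1/3, 0.
f(-5/3) ≈ 5.2945, f(-4/3) ≈ 3.7937, f(-1) ≈ 2.7183, f(-2/3) ≈ 1.9477, f(-1/3) ≈ 1.3956, f(0) ≈ 1.0000.
Sum = Δu · [f(-5/3) + f(-4/3) + f(-1) + ...].
Sum ≈ 5.3833.

5.3833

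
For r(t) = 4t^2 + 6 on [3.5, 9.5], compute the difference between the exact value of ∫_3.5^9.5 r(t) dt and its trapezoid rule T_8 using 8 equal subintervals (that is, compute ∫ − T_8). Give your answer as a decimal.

-2.25

Exact integral: ∫_3.5^9.5 r(t) dt = 1122.
T_8 = 1124.25.
Error = 1122 − 1124.25 = -2.25.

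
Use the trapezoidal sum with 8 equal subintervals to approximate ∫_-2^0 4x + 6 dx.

4

Δx = (0 − (-2))/8 = 0.25.
f(-2) = -2, f(-1.75) = -1, f(-1.5) = 0, f(-1.25) = 1, f(-1) = 2, f(-0.75) = 3, f(-0.5) = 4, f(-0.25) = 5, f(0) = 6.
T_8 = (Δx/2)·[f(x_0) + 2f(x_1) + ... + 2f(x_{7}) + f(x_8)].
Sum = 4.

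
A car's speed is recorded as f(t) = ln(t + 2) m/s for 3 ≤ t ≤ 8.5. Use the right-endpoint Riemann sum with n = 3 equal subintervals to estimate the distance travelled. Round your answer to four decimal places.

Δt = (8.5 − 3)/3 = 11/6.
Right endpoints: 29/6, 20/3, 8.5.
f(29/6) ≈ 1.9218, f(20/3) ≈ 2.1595, f(8.5) ≈ 2.3514.
Sum = Δt · [f(29/6) + f(20/3) + f(8.5)].
Sum ≈ 11.7932.

11.7932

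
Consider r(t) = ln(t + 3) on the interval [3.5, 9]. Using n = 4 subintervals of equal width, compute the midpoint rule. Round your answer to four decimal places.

Δt = (9 − 3.5)/4 = 1.375.
Midpoints: 4.1875, 5.5625, 6.9375, 8.3125.
r(4.1875) ≈ 1.9723, r(5.5625) ≈ 2.1474, r(6.9375) ≈ 2.2963, r(8.3125) ≈ 2.4259.
Sum = Δt · [r(4.1875) + r(5.5625) + r(6.9375) + r(8.3125)].
Sum ≈ 12.1577.

12.1577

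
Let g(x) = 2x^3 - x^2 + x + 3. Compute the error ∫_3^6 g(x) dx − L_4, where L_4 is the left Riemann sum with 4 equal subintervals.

125.4375

Exact integral: ∫_3^6 g(x) dx = 567.
L_4 = 441.5625.
Error = 567 − 441.5625 = 125.4375.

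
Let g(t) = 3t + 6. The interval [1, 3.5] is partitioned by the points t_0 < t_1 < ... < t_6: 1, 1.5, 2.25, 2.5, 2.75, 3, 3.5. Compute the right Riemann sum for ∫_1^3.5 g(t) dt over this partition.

Subinterval widths: 0.5, 0.75, 0.25, 0.25, 0.25, 0.5.
Right endpoints: 1.5, 2.25, 2.5, 2.75, 3, 3.5.
g(1.5) = 10.5, g(2.25) = 12.75, g(2.5) = 13.5, g(2.75) = 14.25, g(3) = 15, g(3.5) = 16.5.
Sum = Σ Δt_i · g(t_i).
Sum = 33.75.

33.75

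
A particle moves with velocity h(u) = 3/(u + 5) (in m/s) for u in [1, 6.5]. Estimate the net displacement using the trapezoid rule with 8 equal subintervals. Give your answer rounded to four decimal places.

Δu = (6.5 − 1)/8 = 0.6875.
h(1) = 0.5, h(1.6875) = 48/107, h(2.375) = 24/59, h(3.0625) = 16/43, h(3.75) = 12/35, h(4.4375) = 48/151, h(5.125) = 8/27, h(5.8125) = 48/173, h(6.5) = 6/23.
T_8 = (Δu/2)·[h(u_0) + 2h(u_1) + ... + 2h(u_{7}) + h(u_8)].
Sum ≈ 1.9541.

1.9541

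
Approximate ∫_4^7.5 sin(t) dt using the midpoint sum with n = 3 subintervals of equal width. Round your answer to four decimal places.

Δt = (7.5 − 4)/3 = 7/6.
Midpoints: 55/12, 5.75, 83/12.
f(55/12) ≈ -0.9917, f(5.75) ≈ -0.5083, f(83/12) ≈ 0.5920.
Sum = Δt · [f(55/12) + f(5.75) + f(83/12)].
Sum ≈ -1.0593.

-1.0593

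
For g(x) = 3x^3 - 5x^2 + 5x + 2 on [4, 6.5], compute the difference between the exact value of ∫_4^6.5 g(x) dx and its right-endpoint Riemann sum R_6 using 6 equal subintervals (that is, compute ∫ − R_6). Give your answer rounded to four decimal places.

Exact integral: ∫_4^6.5 g(x) dx ≈ 866.380208.
R_6 ≈ 976.337529.
Error ≈ 866.380208 − 976.337529 ≈ -109.9573.

-109.9573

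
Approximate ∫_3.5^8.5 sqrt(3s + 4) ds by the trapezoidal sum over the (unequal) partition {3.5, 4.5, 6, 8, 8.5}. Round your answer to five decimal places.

Subinterval widths: 1, 1.5, 2, 0.5.
f(3.5) ≈ 3.80789, f(4.5) ≈ 4.18330, f(6) ≈ 4.69042, f(8) ≈ 5.29150, f(8.5) ≈ 5.43139.
On each subinterval the trapezoid contributes (Δs_i/2)·[f(s_{i-1}) + f(s_i)].
Sum ≈ 23.31352.

23.31352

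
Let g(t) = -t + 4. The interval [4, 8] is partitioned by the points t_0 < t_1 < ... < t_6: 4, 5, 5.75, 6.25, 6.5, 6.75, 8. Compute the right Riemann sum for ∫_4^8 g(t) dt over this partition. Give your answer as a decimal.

-9.75

Subinterval widths: 1, 0.75, 0.5, 0.25, 0.25, 1.25.
Right endpoints: 5, 5.75, 6.25, 6.5, 6.75, 8.
g(5) = -1, g(5.75) = -1.75, g(6.25) = -2.25, g(6.5) = -2.5, g(6.75) = -2.75, g(8) = -4.
Sum = Σ Δt_i · g(t_i).
Sum = -9.75.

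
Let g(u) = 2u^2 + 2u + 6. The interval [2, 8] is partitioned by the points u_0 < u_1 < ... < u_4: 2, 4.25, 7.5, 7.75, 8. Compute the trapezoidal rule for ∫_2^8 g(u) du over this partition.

Subinterval widths: 2.25, 3.25, 0.25, 0.25.
g(2) = 18, g(4.25) = 50.625, g(7.5) = 133.5, g(7.75) = 141.625, g(8) = 150.
On each subinterval the trapezoid contributes (Δu_i/2)·[g(u_{i-1}) + g(u_i)].
Sum = 447.25.

447.25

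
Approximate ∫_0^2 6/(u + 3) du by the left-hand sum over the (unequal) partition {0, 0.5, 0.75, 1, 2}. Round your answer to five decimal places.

Subinterval widths: 0.5, 0.25, 0.25, 1.
Left endpoints: 0, 0.5, 0.75, 1.
f(0) = 2, f(0.5) = 12/7, f(0.75) = 1.6, f(1) = 1.5.
Sum = Σ Δu_i · f(u_i).
Sum ≈ 3.32857.

3.32857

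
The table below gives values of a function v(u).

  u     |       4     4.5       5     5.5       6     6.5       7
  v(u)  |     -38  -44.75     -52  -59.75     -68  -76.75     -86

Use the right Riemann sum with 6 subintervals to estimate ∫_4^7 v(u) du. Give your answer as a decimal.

Δu = 0.5.
Sum = 0.5·[(-44.75) + (-52) + (-59.75) + (-68) + (-76.75) + (-86)] = -193.625.

-193.625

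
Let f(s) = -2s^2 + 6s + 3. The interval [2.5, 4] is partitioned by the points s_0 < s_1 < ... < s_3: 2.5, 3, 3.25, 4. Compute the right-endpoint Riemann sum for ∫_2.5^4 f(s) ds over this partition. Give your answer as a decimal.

-1.90625

Subinterval widths: 0.5, 0.25, 0.75.
Right endpoints: 3, 3.25, 4.
f(3) = 3, f(3.25) = 1.375, f(4) = -5.
Sum = Σ Δs_i · f(s_i).
Sum = -1.90625.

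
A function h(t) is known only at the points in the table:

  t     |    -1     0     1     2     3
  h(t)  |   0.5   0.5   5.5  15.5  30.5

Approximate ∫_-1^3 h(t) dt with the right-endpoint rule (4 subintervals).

52

Δt = 1.
Sum = 1·[0.5 + 5.5 + 15.5 + 30.5] = 52.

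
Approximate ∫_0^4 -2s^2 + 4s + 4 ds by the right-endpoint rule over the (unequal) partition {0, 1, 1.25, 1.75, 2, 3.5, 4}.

-4.84375

Subinterval widths: 1, 0.25, 0.5, 0.25, 1.5, 0.5.
Right endpoints: 1, 1.25, 1.75, 2, 3.5, 4.
f(1) = 6, f(1.25) = 5.875, f(1.75) = 4.875, f(2) = 4, f(3.5) = -6.5, f(4) = -12.
Sum = Σ Δs_i · f(s_i).
Sum = -4.84375.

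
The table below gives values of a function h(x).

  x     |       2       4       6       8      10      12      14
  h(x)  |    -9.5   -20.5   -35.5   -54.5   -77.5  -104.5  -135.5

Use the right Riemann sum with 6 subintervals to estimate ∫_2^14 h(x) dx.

Δx = 2.
Sum = 2·[(-20.5) + (-35.5) + (-54.5) + (-77.5) + (-104.5) + (-135.5)] = -856.

-856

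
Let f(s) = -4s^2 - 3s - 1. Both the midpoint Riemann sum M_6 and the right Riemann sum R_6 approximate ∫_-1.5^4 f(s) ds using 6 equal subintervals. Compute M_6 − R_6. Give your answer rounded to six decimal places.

M_6 ≈ -114.41782407.
R_6 ≈ -151.81018519.
M_6 − R_6 ≈ 37.392361.

37.392361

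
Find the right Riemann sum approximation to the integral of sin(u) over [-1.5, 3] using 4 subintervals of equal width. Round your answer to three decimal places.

Δu = (3 − (-1.5))/4 = 1.125.
Right endpoints: -0.375, 0.75, 1.875, 3.
f(-0.375) ≈ -0.366, f(0.75) ≈ 0.682, f(1.875) ≈ 0.954, f(3) ≈ 0.141.
Sum = Δu · [f(-0.375) + f(0.75) + f(1.875) + f(3)].
Sum ≈ 1.587.

1.587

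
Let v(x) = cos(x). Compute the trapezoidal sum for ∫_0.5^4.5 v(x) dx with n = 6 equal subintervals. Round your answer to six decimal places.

Δx = (4.5 − 0.5)/6 = 2/3.
v(0.5) ≈ 0.877583, v(7/6) ≈ 0.393219, v(11/6) ≈ -0.259531, v(2.5) ≈ -0.801144, v(19/6) ≈ -0.999686, v(23/6) ≈ -0.770137, v(4.5) ≈ -0.210796.
T_6 = (Δx/2)·[v(x_0) + 2v(x_1) + ... + 2v(x_{5}) + v(x_6)].
Sum ≈ -1.402590.

-1.402590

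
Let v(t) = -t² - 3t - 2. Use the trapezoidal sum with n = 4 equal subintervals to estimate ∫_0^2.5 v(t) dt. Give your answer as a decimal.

Δt = (2.5 − 0)/4 = 0.625.
v(0) = -2, v(0.625) = -4.265625, v(1.25) = -7.3125, v(1.875) = -11.140625, v(2.5) = -15.75.
T_4 = (Δt/2)·[v(t_0) + 2v(t_1) + 2v(t_2) + 2v(t_3) + v(t_4)].
Sum = -19.74609375.

-19.74609375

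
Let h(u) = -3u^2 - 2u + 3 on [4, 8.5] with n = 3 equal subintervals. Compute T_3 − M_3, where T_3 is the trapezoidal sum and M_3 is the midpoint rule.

T_3 = -597.9375.
M_3 = -590.34375.
T_3 − M_3 = -7.59375.

-7.59375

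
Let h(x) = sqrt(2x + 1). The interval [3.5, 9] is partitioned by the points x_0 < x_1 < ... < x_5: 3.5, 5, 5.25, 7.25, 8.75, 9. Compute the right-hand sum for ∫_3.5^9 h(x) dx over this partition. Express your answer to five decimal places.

Subinterval widths: 1.5, 0.25, 2, 1.5, 0.25.
Right endpoints: 5, 5.25, 7.25, 8.75, 9.
h(5) ≈ 3.31662, h(5.25) ≈ 3.39116, h(7.25) ≈ 3.93700, h(8.75) ≈ 4.30116, h(9) ≈ 4.35890.
Sum = Σ Δx_i · h(x_i).
Sum ≈ 21.23820.

21.23820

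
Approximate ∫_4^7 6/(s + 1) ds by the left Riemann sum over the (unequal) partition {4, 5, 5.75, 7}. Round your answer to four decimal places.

3.0611

Subinterval widths: 1, 0.75, 1.25.
Left endpoints: 4, 5, 5.75.
f(4) = 1.2, f(5) = 1, f(5.75) = 8/9.
Sum = Σ Δs_i · f(s_i).
Sum ≈ 3.0611.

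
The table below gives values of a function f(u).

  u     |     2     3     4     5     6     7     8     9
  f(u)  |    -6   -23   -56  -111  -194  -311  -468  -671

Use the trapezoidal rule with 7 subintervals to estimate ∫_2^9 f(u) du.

-1501.5

Δu = 1.
T_7 = (1/2)·[(-6) + 2·(-23) + 2·(-56) + 2·(-111) + 2·(-194) + 2·(-311) + 2·(-468) + (-671)] = -1501.5.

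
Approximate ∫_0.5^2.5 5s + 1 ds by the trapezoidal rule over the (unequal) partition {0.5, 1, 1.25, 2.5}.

Subinterval widths: 0.5, 0.25, 1.25.
f(0.5) = 3.5, f(1) = 6, f(1.25) = 7.25, f(2.5) = 13.5.
On each subinterval the trapezoid contributes (Δs_i/2)·[f(s_{i-1}) + f(s_i)].
Sum = 17.

17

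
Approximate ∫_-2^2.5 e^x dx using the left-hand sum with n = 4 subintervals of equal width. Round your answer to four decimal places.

Δx = (2.5 − (-2))/4 = 1.125.
Left endpoints: -2, -0.875, 0.25, 1.375.
f(-2) ≈ 0.1353, f(-0.875) ≈ 0.4169, f(0.25) ≈ 1.2840, f(1.375) ≈ 3.9551.
Sum = Δx · [f(-2) + f(-0.875) + f(0.25) + f(1.375)].
Sum ≈ 6.5152.

6.5152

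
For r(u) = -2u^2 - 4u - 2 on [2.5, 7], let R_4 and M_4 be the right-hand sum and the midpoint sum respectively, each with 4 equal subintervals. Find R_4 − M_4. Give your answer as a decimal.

R_4 = -372.8671875.
M_4 = -311.80078125.
R_4 − M_4 = -61.06640625.

-61.06640625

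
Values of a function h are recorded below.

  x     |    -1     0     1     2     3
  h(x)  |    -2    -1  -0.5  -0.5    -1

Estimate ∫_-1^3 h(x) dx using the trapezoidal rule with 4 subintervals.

-3.5

Δx = 1.
T_4 = (1/2)·[(-2) + 2·(-1) + 2·(-0.5) + 2·(-0.5) + (-1)] = -3.5.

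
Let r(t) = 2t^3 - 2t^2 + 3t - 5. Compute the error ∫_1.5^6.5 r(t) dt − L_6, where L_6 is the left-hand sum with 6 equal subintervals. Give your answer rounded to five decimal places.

186.22685

Exact integral: ∫_1.5^6.5 r(t) dt ≈ 744.1666667.
L_6 ≈ 557.9398148.
Error ≈ 744.1666667 − 557.9398148 ≈ 186.22685.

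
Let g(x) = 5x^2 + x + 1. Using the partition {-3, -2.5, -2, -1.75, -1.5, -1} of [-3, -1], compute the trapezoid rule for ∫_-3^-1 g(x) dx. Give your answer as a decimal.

Subinterval widths: 0.5, 0.5, 0.25, 0.25, 0.5.
g(-3) = 43, g(-2.5) = 29.75, g(-2) = 19, g(-1.75) = 14.5625, g(-1.5) = 10.75, g(-1) = 5.
On each subinterval the trapezoid contributes (Δx_i/2)·[g(x_{i-1}) + g(x_i)].
Sum = 41.671875.

41.671875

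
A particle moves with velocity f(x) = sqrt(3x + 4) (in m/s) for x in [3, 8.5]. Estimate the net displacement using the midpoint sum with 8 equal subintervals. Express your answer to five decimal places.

25.19249

Δx = (8.5 − 3)/8 = 0.6875.
Midpoints: 3.34375, 4.03125, 4.71875, 5.40625, 6.09375, 6.78125, 7.46875, 8.15625.
f(3.34375) ≈ 3.74583, f(4.03125) ≈ 4.01170, f(4.71875) ≈ 4.26102, f(5.40625) ≈ 4.49653, f(6.09375) ≈ 4.72030, f(6.78125) ≈ 4.93394, f(7.46875) ≈ 5.13870, f(8.15625) ≈ 5.33561.
Sum = Δx · [f(3.34375) + f(4.03125) + f(4.71875) + ...].
Sum ≈ 25.19249.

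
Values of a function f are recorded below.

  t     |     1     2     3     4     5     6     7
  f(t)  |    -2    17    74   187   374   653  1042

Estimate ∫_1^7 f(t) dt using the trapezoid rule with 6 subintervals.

1825

Δt = 1.
T_6 = (1/2)·[(-2) + 2·17 + 2·74 + 2·187 + 2·374 + 2·653 + 1042] = 1825.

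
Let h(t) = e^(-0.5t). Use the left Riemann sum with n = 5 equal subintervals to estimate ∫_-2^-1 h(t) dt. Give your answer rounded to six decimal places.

2.247859

Δt = (-1 − (-2))/5 = 0.2.
Left endpoints: -2, -1.8, -1.6, -1.4, -1.2.
h(-2) ≈ 2.718282, h(-1.8) ≈ 2.459603, h(-1.6) ≈ 2.225541, h(-1.4) ≈ 2.013753, h(-1.2) ≈ 1.822119.
Sum = Δt · [h(-2) + h(-1.8) + h(-1.6) + h(-1.4) + h(-1.2)].
Sum ≈ 2.247859.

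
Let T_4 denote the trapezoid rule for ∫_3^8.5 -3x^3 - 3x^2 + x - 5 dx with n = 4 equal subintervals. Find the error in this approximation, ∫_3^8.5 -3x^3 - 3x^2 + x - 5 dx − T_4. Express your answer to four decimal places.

Exact integral: ∫_3^8.5 f(x) dx = -4437.296875.
T_4 ≈ -4532.182617.
Error ≈ -4437.296875 − (-4532.182617) ≈ 94.8857.

94.8857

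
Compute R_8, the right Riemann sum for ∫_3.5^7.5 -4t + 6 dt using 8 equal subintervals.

Δt = (7.5 − 3.5)/8 = 0.5.
Right endpoints: 4, 4.5, 5, 5.5, 6, 6.5, 7, 7.5.
f(4) = -10, f(4.5) = -12, f(5) = -14, f(5.5) = -16, f(6) = -18, f(6.5) = -20, f(7) = -22, f(7.5) = -24.
Sum = Δt · [f(4) + f(4.5) + f(5) + ...].
Sum = -68.

-68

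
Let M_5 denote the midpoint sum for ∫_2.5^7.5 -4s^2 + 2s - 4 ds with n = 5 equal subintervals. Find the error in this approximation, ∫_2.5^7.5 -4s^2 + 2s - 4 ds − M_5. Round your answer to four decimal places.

-1.6667

Exact integral: ∫_2.5^7.5 f(s) ds ≈ -511.666667.
M_5 = -510.
Error ≈ -511.666667 − (-510) ≈ -1.6667.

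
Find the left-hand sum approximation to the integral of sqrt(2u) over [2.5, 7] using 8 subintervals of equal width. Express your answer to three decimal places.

13.306

Δu = (7 − 2.5)/8 = 0.5625.
Left endpoints: 2.5, 3.0625, 3.625, 4.1875, 4.75, 5.3125, 5.875, 6.4375.
f(2.5) ≈ 2.236, f(3.0625) ≈ 2.475, f(3.625) ≈ 2.693, f(4.1875) ≈ 2.894, f(4.75) ≈ 3.082, f(5.3125) ≈ 3.260, f(5.875) ≈ 3.428, f(6.4375) ≈ 3.588.
Sum = Δu · [f(2.5) + f(3.0625) + f(3.625) + ...].
Sum ≈ 13.306.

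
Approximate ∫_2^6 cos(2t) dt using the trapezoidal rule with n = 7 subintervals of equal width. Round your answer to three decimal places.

Δt = (6 − 2)/7 = 4/7.
f(2) ≈ -0.654, f(18/7) ≈ 0.417, f(22/7) ≈ 1.000, f(26/7) ≈ 0.413, f(30/7) ≈ -0.657, f(34/7) ≈ -0.958, f(38/7) ≈ -0.138, f(6) ≈ 0.844.
T_7 = (Δt/2)·[f(t_0) + 2f(t_1) + ... + 2f(t_{6}) + f(t_7)].
Sum ≈ 0.098.

0.098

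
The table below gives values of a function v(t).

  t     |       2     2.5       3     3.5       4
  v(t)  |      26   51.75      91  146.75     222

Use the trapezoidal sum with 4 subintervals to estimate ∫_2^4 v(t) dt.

Δt = 0.5.
T_4 = (0.5/2)·[26 + 2·51.75 + 2·91 + 2·146.75 + 222] = 206.75.

206.75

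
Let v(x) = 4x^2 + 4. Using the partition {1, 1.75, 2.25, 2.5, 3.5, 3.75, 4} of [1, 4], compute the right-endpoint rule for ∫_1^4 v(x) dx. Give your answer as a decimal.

116.625

Subinterval widths: 0.75, 0.5, 0.25, 1, 0.25, 0.25.
Right endpoints: 1.75, 2.25, 2.5, 3.5, 3.75, 4.
v(1.75) = 16.25, v(2.25) = 24.25, v(2.5) = 29, v(3.5) = 53, v(3.75) = 60.25, v(4) = 68.
Sum = Σ Δx_i · v(x_i).
Sum = 116.625.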